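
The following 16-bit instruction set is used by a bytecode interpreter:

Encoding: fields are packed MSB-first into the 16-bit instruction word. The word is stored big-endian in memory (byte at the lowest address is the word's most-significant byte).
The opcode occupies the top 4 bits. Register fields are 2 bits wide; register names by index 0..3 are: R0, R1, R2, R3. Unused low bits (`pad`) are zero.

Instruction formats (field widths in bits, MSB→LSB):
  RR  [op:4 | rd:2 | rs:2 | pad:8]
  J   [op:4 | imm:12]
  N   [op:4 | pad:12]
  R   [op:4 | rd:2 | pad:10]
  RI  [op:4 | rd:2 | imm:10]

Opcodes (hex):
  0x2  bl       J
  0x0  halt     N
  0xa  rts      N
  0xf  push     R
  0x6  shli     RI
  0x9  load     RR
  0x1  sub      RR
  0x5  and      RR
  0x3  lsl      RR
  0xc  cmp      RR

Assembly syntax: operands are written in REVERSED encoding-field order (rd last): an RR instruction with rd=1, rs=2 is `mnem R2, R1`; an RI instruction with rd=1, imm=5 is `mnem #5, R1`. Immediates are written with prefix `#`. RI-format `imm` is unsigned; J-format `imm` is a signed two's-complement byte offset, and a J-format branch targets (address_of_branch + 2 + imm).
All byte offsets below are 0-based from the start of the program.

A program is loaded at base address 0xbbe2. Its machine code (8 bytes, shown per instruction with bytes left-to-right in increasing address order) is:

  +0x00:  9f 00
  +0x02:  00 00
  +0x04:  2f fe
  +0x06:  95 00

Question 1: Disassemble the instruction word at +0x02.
halt

@+02  big-endian(00 00) = 0x0000
  op=0x0000>>12=0x0 ⇒ halt (N)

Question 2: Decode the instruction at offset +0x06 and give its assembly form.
off 0x06: read 95 00 as big → 0x9500
  top 4b → 0x9 → load [RR]
  rd: (w>>10)&0x3=0x1 → R1
  rs: (w>>8)&0x3=0x1 → R1

load R1, R1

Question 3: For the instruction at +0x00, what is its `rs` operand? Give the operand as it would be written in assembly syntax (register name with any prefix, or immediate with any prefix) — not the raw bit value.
off 0x00: read 9f 00 as big → 0x9f00
  opcode bits[15:12]=0x9: load/RR
  rd: (w>>10)&0x3=0x3 → R3
  rs: (w>>8)&0x3=0x3 → R3

R3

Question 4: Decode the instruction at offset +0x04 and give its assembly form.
+0x04: 2f fe ⇒ word 0x2ffe (big)
  top 4b → 0x2 → bl [J]
  [11:0] imm=4094 (s12→-2) = #-2

bl #-2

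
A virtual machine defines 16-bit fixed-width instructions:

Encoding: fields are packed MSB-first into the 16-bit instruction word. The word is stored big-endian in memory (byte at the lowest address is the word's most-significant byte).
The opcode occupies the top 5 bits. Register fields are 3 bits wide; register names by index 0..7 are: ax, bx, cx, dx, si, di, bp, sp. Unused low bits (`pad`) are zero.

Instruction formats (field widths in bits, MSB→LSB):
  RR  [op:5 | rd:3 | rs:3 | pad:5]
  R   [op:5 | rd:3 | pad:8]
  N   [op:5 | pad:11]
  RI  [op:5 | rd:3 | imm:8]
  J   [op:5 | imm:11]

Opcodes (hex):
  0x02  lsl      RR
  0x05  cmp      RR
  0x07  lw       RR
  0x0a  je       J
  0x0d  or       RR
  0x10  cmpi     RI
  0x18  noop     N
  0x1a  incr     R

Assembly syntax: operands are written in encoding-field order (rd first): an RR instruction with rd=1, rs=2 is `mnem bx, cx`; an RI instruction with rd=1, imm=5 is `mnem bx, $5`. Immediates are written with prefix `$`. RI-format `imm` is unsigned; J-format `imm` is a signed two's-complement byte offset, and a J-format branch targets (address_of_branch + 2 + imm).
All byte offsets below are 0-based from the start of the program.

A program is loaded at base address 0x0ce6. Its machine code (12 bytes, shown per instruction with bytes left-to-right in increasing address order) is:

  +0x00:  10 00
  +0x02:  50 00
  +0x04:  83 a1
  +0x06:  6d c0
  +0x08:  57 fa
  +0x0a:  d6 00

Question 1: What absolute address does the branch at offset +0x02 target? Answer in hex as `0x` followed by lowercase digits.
+0x02: 50 00 ⇒ word 0x5000 (big)
  op=0x5000>>11=0xa ⇒ je (J)
  [10:0] imm=0 = $0
  target = base 0x0ce6 + off 0x02 + 2 + imm 0 = 0x0cea

0x0cea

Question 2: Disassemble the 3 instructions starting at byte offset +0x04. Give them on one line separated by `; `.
cmpi dx, $161; or di, bp; je $-6

@+04  big-endian(83 a1) = 0x83a1
  opcode bits[15:11]=0x10: cmpi/RI
  rd@[10:8]=0x3 ⇒ dx
  imm@[7:0]=0xa1 ⇒ $161
@+06  big-endian(6d c0) = 0x6dc0
  opcode bits[15:11]=0xd: or/RR
  rd@[10:8]=0x5 ⇒ di
  rs@[7:5]=0x6 ⇒ bp
@+08  big-endian(57 fa) = 0x57fa
  opcode bits[15:11]=0xa: je/J
  imm@[10:0]=0x7fa (s11→-6) ⇒ $-6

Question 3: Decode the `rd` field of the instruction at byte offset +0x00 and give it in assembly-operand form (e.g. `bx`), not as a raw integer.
[00] 10 00 → 0x1000
  op=0x1000>>11=0x2 ⇒ lsl (RR)
  rd: (w>>8)&0x7=0x0 → ax
  rs: (w>>5)&0x7=0x0 → ax

ax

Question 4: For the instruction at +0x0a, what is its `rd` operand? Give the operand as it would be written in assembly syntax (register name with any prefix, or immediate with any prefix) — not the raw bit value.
bp

off 0x0a: read d6 00 as big → 0xd600
  opcode bits[15:11]=0x1a: incr/R
  rd@[10:8]=0x6 ⇒ bp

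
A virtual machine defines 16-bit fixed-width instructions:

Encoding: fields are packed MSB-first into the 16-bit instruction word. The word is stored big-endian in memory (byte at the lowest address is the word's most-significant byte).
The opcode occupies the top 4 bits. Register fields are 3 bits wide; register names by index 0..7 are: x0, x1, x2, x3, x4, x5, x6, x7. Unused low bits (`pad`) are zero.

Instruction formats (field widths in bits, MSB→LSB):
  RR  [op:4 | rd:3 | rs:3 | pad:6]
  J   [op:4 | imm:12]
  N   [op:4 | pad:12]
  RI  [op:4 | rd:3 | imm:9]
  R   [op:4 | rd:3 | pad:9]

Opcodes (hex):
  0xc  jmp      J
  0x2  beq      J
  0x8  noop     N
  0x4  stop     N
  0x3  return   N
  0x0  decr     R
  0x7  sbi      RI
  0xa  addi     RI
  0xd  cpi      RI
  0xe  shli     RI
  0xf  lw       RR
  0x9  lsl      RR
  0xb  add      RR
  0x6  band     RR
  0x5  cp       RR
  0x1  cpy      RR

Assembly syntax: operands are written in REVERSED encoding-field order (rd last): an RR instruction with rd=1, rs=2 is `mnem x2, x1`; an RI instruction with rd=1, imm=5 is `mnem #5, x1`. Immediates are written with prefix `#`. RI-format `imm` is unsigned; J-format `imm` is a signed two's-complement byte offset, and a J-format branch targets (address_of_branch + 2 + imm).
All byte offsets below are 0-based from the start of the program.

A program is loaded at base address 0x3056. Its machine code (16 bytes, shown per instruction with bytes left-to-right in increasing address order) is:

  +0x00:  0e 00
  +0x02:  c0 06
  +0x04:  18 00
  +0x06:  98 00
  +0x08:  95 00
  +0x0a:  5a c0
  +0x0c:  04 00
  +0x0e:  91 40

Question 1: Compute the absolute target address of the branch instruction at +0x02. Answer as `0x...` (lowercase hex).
[02] c0 06 → 0xc006
  top 4b → 0xc → jmp [J]
  imm@[11:0]=0x6 ⇒ #6
  target = base 0x3056 + off 0x02 + 2 + imm 6 = 0x3060

0x3060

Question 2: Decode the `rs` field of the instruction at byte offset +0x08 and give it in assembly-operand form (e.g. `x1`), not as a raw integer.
x4

+0x08: 95 00 ⇒ word 0x9500 (big)
  op=0x9500>>12=0x9 ⇒ lsl (RR)
  rd@[11:9]=0x2 ⇒ x2
  rs@[8:6]=0x4 ⇒ x4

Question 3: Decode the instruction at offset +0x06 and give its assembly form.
[06] 98 00 → 0x9800
  opcode bits[15:12]=0x9: lsl/RR
  rd@[11:9]=0x4 ⇒ x4
  rs@[8:6]=0x0 ⇒ x0

lsl x0, x4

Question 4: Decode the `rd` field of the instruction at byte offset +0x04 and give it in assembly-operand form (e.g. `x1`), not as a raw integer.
+0x04: 18 00 ⇒ word 0x1800 (big)
  top 4b → 0x1 → cpy [RR]
  rd@[11:9]=0x4 ⇒ x4
  rs@[8:6]=0x0 ⇒ x0

x4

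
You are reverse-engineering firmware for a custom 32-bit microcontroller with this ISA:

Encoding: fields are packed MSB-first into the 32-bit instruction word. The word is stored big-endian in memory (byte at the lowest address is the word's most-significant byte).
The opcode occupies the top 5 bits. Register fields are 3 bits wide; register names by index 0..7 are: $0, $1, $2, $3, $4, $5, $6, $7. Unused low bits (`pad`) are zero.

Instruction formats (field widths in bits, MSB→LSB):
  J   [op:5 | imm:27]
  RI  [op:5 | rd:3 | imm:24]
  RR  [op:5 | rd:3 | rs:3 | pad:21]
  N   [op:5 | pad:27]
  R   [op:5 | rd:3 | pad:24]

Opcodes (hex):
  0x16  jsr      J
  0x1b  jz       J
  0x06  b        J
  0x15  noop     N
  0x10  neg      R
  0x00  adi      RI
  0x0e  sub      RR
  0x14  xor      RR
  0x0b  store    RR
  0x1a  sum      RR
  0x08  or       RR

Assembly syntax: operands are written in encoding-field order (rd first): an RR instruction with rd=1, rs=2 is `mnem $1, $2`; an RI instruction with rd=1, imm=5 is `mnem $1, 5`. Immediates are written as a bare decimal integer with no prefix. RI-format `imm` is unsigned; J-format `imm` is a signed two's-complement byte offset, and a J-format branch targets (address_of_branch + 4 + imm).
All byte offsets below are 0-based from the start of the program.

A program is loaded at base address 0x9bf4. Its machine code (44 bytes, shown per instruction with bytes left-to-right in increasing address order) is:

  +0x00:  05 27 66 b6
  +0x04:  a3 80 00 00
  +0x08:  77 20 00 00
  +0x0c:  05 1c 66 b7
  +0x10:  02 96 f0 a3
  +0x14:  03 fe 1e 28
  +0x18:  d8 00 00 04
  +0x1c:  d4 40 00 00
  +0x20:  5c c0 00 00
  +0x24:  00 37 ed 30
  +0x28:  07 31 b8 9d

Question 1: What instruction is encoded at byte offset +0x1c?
[1c] d4 40 00 00 → 0xd4400000
  op=0xd4400000>>27=0x1a ⇒ sum (RR)
  rd@[26:24]=0x4 ⇒ $4
  rs@[23:21]=0x2 ⇒ $2

sum $4, $2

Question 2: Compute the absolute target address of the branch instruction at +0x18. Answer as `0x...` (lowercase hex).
@+18  big-endian(d8 00 00 04) = 0xd8000004
  top 5b → 0x1b → jz [J]
  [26:0] imm=4 = 4
  target = base 0x9bf4 + off 0x18 + 4 + imm 4 = 0x9c14

0x9c14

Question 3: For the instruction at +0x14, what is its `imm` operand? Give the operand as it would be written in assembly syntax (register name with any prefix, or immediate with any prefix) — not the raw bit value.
16653864

off 0x14: read 03 fe 1e 28 as big → 0x03fe1e28
  op=0x03fe1e28>>27=0x0 ⇒ adi (RI)
  [26:24] rd=3 = $3
  [23:0] imm=16653864 = 16653864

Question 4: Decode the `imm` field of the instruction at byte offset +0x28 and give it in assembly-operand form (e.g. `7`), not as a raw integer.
off 0x28: read 07 31 b8 9d as big → 0x0731b89d
  top 5b → 0x0 → adi [RI]
  [26:24] rd=7 = $7
  [23:0] imm=3258525 = 3258525

3258525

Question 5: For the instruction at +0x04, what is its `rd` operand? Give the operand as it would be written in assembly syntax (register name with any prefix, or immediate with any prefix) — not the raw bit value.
@+04  big-endian(a3 80 00 00) = 0xa3800000
  opcode bits[31:27]=0x14: xor/RR
  rd: (w>>24)&0x7=0x3 → $3
  rs: (w>>21)&0x7=0x4 → $4

$3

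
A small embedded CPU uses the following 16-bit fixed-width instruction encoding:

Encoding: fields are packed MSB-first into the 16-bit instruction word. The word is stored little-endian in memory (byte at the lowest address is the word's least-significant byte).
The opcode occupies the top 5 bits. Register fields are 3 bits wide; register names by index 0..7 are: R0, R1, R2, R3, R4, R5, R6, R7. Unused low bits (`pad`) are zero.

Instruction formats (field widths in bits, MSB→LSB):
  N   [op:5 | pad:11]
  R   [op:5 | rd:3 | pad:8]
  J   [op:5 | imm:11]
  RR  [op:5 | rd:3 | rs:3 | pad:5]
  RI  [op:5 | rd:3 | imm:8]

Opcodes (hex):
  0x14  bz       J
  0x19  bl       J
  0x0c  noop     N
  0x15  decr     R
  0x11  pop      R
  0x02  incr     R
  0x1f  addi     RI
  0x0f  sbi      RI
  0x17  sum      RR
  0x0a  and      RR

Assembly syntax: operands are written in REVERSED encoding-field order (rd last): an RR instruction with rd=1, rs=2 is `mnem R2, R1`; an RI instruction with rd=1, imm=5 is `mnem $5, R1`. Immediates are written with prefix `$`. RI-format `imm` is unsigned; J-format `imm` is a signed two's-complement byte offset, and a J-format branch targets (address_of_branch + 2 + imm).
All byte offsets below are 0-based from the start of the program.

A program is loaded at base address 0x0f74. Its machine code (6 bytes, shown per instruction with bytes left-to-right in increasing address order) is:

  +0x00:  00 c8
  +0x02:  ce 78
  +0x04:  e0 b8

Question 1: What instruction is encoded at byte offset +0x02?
[02] ce 78 → 0x78ce
  top 5b → 0xf → sbi [RI]
  rd: (w>>8)&0x7=0x0 → R0
  imm: (w>>0)&0xff=0xce → $206

sbi $206, R0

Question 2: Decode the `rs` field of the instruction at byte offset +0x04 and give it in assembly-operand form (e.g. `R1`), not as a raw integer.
@+04  little-endian(e0 b8) = 0xb8e0
  opcode bits[15:11]=0x17: sum/RR
  [10:8] rd=0 = R0
  [7:5] rs=7 = R7

R7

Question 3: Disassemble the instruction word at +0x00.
@+00  little-endian(00 c8) = 0xc800
  top 5b → 0x19 → bl [J]
  [10:0] imm=0 = $0

bl $0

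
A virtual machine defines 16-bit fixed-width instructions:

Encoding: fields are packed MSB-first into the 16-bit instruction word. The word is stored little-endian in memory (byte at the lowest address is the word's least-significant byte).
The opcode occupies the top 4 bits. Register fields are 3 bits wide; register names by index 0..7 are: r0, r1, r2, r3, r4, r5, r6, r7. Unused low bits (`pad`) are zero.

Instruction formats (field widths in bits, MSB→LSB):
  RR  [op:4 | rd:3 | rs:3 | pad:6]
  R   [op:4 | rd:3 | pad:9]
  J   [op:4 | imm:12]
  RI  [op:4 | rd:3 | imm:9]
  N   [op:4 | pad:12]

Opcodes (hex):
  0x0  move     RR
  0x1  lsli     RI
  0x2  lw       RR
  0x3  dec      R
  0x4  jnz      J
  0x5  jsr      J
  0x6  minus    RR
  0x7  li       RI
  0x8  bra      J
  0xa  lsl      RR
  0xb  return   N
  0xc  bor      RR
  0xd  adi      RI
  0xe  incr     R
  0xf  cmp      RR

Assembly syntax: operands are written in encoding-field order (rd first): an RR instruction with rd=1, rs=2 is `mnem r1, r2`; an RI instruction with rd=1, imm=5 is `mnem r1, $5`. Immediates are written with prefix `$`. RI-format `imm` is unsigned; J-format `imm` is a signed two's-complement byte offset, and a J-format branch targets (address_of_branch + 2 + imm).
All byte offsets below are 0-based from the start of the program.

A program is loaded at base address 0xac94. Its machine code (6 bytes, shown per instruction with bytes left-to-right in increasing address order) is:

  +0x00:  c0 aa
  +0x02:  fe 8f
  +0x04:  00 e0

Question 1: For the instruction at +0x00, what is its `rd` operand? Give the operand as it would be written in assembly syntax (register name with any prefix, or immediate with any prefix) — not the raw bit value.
off 0x00: read c0 aa as little → 0xaac0
  op=0xaac0>>12=0xa ⇒ lsl (RR)
  [11:9] rd=5 = r5
  [8:6] rs=3 = r3

r5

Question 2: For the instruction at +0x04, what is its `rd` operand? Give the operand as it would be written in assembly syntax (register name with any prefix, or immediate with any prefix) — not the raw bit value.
off 0x04: read 00 e0 as little → 0xe000
  op=0xe000>>12=0xe ⇒ incr (R)
  [11:9] rd=0 = r0

r0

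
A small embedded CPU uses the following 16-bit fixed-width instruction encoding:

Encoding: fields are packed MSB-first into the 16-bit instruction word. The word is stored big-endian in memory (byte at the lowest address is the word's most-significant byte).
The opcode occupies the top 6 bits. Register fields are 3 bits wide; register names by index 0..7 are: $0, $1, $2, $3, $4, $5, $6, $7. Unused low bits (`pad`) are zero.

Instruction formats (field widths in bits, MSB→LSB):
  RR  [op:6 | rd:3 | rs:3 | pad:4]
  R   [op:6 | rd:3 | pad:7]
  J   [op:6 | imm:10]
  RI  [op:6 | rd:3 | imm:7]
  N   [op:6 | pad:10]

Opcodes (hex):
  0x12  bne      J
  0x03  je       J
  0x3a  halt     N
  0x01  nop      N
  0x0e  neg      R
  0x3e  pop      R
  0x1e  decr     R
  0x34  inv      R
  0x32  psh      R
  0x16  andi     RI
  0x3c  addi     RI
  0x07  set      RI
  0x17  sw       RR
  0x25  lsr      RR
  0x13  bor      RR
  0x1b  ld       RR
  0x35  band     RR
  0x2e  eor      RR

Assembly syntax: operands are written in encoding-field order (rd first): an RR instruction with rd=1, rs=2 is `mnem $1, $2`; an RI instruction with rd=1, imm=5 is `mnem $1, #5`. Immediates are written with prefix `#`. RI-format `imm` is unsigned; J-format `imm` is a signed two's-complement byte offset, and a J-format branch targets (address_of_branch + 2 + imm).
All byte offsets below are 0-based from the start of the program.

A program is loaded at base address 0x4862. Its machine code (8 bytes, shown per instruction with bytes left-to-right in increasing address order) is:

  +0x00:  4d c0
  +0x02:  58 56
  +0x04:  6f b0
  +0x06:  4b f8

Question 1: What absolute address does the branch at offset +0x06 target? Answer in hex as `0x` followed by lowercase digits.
0x4862

+0x06: 4b f8 ⇒ word 0x4bf8 (big)
  op=0x4bf8>>10=0x12 ⇒ bne (J)
  [9:0] imm=1016 (s10→-8) = #-8
  target = base 0x4862 + off 0x06 + 2 + imm -8 = 0x4862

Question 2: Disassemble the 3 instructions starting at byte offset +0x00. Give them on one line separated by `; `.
bor $3, $4; andi $0, #86; ld $7, $3

[00] 4d c0 → 0x4dc0
  op=0x4dc0>>10=0x13 ⇒ bor (RR)
  rd@[9:7]=0x3 ⇒ $3
  rs@[6:4]=0x4 ⇒ $4
[02] 58 56 → 0x5856
  op=0x5856>>10=0x16 ⇒ andi (RI)
  rd@[9:7]=0x0 ⇒ $0
  imm@[6:0]=0x56 ⇒ #86
[04] 6f b0 → 0x6fb0
  op=0x6fb0>>10=0x1b ⇒ ld (RR)
  rd@[9:7]=0x7 ⇒ $7
  rs@[6:4]=0x3 ⇒ $3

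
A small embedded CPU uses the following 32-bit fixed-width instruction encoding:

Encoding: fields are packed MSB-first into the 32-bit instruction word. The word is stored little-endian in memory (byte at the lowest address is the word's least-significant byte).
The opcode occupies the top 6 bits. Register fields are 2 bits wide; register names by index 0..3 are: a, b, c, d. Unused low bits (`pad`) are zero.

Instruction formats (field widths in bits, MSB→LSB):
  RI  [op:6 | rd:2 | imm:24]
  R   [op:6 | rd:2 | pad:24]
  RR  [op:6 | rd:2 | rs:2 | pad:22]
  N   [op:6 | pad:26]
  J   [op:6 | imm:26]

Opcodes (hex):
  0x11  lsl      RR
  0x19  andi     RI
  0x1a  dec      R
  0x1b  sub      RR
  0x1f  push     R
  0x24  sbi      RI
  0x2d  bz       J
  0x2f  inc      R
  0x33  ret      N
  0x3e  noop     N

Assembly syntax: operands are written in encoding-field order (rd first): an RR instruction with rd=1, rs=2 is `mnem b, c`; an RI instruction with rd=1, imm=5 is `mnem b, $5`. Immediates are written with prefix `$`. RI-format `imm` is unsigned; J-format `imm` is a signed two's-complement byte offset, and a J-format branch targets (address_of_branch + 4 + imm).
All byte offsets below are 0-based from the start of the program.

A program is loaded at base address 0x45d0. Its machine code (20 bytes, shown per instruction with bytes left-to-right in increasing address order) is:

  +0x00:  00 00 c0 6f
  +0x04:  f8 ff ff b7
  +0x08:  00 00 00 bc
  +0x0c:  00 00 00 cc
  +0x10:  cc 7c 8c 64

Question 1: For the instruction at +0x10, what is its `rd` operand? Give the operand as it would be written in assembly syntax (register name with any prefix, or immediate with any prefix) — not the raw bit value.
a

@+10  little-endian(cc 7c 8c 64) = 0x648c7ccc
  opcode bits[31:26]=0x19: andi/RI
  rd@[25:24]=0x0 ⇒ a
  imm@[23:0]=0x8c7ccc ⇒ $9206988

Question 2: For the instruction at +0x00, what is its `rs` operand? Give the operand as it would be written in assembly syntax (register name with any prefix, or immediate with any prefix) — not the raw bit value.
[00] 00 00 c0 6f → 0x6fc00000
  op=0x6fc00000>>26=0x1b ⇒ sub (RR)
  rd@[25:24]=0x3 ⇒ d
  rs@[23:22]=0x3 ⇒ d

d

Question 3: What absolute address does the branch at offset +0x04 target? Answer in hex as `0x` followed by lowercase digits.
off 0x04: read f8 ff ff b7 as little → 0xb7fffff8
  op=0xb7fffff8>>26=0x2d ⇒ bz (J)
  imm: (w>>0)&0x3ffffff=0x3fffff8 (s26→-8) → $-8
  target = base 0x45d0 + off 0x04 + 4 + imm -8 = 0x45d0

0x45d0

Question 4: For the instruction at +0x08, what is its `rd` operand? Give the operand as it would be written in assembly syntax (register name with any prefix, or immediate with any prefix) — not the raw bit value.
@+08  little-endian(00 00 00 bc) = 0xbc000000
  top 6b → 0x2f → inc [R]
  [25:24] rd=0 = a

a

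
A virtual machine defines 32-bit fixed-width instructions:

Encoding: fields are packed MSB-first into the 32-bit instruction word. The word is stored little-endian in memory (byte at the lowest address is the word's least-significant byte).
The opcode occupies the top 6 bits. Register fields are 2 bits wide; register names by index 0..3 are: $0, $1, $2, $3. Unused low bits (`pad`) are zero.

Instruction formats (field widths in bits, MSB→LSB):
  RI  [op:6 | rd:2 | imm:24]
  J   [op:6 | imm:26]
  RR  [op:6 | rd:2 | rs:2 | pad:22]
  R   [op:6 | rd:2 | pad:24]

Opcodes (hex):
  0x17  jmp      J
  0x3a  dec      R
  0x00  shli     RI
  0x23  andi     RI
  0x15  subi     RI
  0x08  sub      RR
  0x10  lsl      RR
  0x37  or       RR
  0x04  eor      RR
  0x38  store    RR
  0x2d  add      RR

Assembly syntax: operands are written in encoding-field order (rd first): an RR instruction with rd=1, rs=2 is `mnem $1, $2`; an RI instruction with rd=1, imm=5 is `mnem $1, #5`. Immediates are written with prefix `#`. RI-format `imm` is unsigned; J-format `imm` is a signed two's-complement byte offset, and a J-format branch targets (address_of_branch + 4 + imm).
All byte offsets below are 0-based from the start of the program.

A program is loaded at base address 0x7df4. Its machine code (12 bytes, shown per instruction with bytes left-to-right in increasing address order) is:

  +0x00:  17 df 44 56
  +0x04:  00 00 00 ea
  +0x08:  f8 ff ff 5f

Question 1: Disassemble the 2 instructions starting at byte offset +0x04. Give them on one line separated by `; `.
+0x04: 00 00 00 ea ⇒ word 0xea000000 (little)
  op=0xea000000>>26=0x3a ⇒ dec (R)
  rd@[25:24]=0x2 ⇒ $2
+0x08: f8 ff ff 5f ⇒ word 0x5ffffff8 (little)
  op=0x5ffffff8>>26=0x17 ⇒ jmp (J)
  imm@[25:0]=0x3fffff8 (s26→-8) ⇒ #-8

dec $2; jmp #-8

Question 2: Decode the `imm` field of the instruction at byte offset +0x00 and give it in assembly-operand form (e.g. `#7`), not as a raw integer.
+0x00: 17 df 44 56 ⇒ word 0x5644df17 (little)
  opcode bits[31:26]=0x15: subi/RI
  [25:24] rd=2 = $2
  [23:0] imm=4513559 = #4513559

#4513559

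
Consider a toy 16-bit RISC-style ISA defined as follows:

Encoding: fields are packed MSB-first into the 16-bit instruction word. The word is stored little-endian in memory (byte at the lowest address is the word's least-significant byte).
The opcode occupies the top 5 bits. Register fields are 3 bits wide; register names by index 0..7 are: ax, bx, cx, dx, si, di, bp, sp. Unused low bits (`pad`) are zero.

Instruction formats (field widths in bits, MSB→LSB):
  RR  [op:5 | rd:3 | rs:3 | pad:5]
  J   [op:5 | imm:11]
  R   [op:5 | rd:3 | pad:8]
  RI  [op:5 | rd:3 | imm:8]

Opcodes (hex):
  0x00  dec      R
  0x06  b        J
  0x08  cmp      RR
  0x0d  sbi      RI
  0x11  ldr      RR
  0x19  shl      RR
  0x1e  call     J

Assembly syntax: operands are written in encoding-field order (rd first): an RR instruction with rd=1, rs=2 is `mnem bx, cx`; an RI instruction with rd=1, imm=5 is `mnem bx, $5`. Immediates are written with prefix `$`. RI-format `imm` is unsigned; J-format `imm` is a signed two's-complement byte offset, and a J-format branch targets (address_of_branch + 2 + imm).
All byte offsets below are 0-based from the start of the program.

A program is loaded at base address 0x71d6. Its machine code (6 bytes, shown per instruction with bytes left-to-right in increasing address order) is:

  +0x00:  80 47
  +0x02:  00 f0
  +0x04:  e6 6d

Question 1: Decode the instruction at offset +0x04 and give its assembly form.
sbi di, $230

@+04  little-endian(e6 6d) = 0x6de6
  top 5b → 0xd → sbi [RI]
  [10:8] rd=5 = di
  [7:0] imm=230 = $230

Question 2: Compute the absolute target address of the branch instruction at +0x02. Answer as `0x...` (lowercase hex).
0x71da

[02] 00 f0 → 0xf000
  top 5b → 0x1e → call [J]
  [10:0] imm=0 = $0
  target = base 0x71d6 + off 0x02 + 2 + imm 0 = 0x71da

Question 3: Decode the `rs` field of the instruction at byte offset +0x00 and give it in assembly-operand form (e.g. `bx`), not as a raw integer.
si

@+00  little-endian(80 47) = 0x4780
  opcode bits[15:11]=0x8: cmp/RR
  rd: (w>>8)&0x7=0x7 → sp
  rs: (w>>5)&0x7=0x4 → si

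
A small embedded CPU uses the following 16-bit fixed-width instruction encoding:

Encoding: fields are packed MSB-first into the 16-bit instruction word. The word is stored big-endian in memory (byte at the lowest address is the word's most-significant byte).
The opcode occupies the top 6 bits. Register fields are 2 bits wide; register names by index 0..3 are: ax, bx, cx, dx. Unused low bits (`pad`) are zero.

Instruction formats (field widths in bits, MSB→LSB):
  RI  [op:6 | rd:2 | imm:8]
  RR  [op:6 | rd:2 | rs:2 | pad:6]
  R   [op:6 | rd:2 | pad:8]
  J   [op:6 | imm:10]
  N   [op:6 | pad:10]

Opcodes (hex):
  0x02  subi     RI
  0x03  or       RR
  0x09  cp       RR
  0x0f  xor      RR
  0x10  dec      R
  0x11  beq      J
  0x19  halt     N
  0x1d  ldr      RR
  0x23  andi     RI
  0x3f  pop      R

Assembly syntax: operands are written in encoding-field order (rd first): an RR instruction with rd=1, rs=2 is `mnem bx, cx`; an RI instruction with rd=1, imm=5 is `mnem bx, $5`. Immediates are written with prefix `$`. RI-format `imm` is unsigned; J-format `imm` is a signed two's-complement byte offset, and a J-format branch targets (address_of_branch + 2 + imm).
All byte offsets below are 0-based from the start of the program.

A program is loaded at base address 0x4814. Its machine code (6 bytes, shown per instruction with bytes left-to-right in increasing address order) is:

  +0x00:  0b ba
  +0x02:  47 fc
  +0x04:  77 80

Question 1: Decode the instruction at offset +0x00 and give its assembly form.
subi dx, $186

off 0x00: read 0b ba as big → 0x0bba
  op=0x0bba>>10=0x2 ⇒ subi (RI)
  [9:8] rd=3 = dx
  [7:0] imm=186 = $186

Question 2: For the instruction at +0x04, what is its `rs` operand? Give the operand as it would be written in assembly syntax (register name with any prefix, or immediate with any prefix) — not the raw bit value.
cx

@+04  big-endian(77 80) = 0x7780
  op=0x7780>>10=0x1d ⇒ ldr (RR)
  [9:8] rd=3 = dx
  [7:6] rs=2 = cx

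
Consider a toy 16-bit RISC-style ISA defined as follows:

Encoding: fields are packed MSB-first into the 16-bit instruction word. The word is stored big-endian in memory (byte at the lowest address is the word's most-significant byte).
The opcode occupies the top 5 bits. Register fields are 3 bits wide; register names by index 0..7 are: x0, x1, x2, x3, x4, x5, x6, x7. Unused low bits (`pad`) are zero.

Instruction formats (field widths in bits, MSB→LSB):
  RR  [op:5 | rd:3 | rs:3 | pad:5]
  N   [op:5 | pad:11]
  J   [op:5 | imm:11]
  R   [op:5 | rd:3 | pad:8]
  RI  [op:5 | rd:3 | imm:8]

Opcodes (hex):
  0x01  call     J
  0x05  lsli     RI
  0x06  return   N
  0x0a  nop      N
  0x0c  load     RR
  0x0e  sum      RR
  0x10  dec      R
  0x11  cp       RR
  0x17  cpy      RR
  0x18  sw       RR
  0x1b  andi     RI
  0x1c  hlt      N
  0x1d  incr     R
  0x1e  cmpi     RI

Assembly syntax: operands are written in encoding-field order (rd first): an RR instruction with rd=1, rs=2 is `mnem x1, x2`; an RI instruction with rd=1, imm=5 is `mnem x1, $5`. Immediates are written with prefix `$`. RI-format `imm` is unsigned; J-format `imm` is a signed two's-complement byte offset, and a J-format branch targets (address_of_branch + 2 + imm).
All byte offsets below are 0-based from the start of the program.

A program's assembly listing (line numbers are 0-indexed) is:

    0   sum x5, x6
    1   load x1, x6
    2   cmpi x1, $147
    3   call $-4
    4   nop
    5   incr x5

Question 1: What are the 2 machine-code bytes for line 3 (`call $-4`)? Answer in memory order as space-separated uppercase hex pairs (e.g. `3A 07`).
0F FC

line 3 (call): pack op=0x1:5|imm=-4:11 = 0x0ffc; big→ 0f fc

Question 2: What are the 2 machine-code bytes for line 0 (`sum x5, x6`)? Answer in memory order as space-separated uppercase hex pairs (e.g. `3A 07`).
75 C0

0. sum fields op=0xe:5|rd=5:3|rs=6:3|pad=0:5 → word 75c0h → 75 c0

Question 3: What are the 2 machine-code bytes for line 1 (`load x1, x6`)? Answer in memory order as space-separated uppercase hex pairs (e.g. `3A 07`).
61 C0

L1: load op=0xc:5|rd=1:3|rs=6:3|pad=0:5 ⇒ 0x61c0 ⇒ big 61 c0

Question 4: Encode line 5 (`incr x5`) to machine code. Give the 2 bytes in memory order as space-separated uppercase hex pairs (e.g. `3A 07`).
L5: incr op=0x1d:5|rd=5:3|pad=0:8 ⇒ 0xed00 ⇒ big ed 00

ED 00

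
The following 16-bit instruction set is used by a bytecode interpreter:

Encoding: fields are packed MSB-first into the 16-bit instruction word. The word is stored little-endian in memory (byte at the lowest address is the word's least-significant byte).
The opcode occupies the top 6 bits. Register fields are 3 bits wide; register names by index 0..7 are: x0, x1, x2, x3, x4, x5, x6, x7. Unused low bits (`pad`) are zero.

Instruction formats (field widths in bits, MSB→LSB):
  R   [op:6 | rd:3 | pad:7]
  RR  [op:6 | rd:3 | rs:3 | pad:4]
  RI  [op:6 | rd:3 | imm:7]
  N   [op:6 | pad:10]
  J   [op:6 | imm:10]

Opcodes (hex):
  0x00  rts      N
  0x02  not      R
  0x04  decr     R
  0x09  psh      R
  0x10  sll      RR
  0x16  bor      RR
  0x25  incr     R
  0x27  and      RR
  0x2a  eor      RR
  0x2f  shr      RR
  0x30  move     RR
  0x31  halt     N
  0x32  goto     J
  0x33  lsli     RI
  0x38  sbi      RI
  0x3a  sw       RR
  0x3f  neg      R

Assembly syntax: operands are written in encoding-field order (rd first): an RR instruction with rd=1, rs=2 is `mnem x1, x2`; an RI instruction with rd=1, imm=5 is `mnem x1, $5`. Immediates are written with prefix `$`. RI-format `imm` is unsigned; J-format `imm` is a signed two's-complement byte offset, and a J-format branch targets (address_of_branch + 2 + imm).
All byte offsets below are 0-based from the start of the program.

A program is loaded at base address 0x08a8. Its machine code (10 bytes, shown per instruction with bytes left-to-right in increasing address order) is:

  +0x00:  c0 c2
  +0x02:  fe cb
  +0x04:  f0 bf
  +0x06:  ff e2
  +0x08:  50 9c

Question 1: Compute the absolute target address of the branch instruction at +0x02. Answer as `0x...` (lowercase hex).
@+02  little-endian(fe cb) = 0xcbfe
  top 6b → 0x32 → goto [J]
  imm@[9:0]=0x3fe (s10→-2) ⇒ $-2
  target = base 0x08a8 + off 0x02 + 2 + imm -2 = 0x08aa

0x08aa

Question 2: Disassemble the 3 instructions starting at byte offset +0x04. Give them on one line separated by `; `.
@+04  little-endian(f0 bf) = 0xbff0
  opcode bits[15:10]=0x2f: shr/RR
  [9:7] rd=7 = x7
  [6:4] rs=7 = x7
@+06  little-endian(ff e2) = 0xe2ff
  opcode bits[15:10]=0x38: sbi/RI
  [9:7] rd=5 = x5
  [6:0] imm=127 = $127
@+08  little-endian(50 9c) = 0x9c50
  opcode bits[15:10]=0x27: and/RR
  [9:7] rd=0 = x0
  [6:4] rs=5 = x5

shr x7, x7; sbi x5, $127; and x0, x5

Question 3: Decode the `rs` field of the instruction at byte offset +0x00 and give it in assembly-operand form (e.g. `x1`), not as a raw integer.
x4

@+00  little-endian(c0 c2) = 0xc2c0
  top 6b → 0x30 → move [RR]
  rd: (w>>7)&0x7=0x5 → x5
  rs: (w>>4)&0x7=0x4 → x4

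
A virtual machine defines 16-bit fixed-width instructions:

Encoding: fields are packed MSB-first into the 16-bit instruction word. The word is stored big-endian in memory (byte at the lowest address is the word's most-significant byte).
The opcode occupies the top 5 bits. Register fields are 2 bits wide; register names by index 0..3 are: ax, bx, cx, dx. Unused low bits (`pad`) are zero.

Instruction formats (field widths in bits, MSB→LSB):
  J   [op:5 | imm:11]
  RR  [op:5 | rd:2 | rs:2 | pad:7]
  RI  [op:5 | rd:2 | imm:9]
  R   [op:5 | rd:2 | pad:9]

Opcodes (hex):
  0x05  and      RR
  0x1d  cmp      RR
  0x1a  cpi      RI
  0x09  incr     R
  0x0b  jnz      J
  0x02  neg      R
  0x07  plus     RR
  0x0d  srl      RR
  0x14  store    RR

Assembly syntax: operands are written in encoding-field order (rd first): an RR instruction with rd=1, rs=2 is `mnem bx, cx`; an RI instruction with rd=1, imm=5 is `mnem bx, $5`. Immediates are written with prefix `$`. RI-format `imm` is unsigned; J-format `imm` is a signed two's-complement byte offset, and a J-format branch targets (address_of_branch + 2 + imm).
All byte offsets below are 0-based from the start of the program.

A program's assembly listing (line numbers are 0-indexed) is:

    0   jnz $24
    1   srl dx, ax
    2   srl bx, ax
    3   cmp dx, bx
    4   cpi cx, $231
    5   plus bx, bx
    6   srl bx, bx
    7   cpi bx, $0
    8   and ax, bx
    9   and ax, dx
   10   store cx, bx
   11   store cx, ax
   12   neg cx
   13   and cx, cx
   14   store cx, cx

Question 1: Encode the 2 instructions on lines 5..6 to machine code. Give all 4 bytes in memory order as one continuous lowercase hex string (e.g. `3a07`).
3a806a80

L5: plus op=0x7:5|rd=1:2|rs=1:2|pad=0:7 ⇒ 0x3a80 ⇒ big 3a 80
L6: srl op=0xd:5|rd=1:2|rs=1:2|pad=0:7 ⇒ 0x6a80 ⇒ big 6a 80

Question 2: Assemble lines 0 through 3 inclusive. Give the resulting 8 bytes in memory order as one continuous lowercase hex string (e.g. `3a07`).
0. jnz fields op=0xb:5|imm=24:11 → word 5818h → 58 18
1. srl fields op=0xd:5|rd=3:2|rs=0:2|pad=0:7 → word 6e00h → 6e 00
2. srl fields op=0xd:5|rd=1:2|rs=0:2|pad=0:7 → word 6a00h → 6a 00
3. cmp fields op=0x1d:5|rd=3:2|rs=1:2|pad=0:7 → word ee80h → ee 80

58186e006a00ee80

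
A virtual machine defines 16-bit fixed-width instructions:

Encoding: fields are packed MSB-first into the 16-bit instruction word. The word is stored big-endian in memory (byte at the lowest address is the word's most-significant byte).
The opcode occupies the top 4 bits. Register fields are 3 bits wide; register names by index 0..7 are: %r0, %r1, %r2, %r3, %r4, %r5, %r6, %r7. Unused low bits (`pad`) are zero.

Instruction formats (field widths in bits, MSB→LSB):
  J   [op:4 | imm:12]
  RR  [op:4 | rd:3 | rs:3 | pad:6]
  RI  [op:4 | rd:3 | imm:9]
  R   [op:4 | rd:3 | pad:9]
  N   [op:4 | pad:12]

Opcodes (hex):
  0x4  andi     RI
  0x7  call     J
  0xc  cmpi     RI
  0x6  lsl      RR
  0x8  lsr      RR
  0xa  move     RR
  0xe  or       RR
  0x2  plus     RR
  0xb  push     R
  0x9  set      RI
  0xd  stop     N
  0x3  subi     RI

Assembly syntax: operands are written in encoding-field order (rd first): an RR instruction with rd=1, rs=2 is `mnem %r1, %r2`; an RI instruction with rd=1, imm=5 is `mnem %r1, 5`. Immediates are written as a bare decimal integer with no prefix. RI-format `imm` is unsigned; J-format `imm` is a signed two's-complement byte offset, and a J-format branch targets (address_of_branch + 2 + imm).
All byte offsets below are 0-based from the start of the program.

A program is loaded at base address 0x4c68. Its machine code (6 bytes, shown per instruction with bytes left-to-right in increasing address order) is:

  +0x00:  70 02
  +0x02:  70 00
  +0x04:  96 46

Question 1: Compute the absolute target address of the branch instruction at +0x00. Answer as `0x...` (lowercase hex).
0x4c6c

@+00  big-endian(70 02) = 0x7002
  opcode bits[15:12]=0x7: call/J
  imm@[11:0]=0x2 ⇒ 2
  target = base 0x4c68 + off 0x00 + 2 + imm 2 = 0x4c6c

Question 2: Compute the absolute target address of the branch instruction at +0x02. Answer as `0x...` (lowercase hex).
off 0x02: read 70 00 as big → 0x7000
  opcode bits[15:12]=0x7: call/J
  imm@[11:0]=0x0 ⇒ 0
  target = base 0x4c68 + off 0x02 + 2 + imm 0 = 0x4c6c

0x4c6c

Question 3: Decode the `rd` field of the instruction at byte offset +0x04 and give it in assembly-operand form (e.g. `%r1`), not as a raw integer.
%r3

+0x04: 96 46 ⇒ word 0x9646 (big)
  opcode bits[15:12]=0x9: set/RI
  rd: (w>>9)&0x7=0x3 → %r3
  imm: (w>>0)&0x1ff=0x46 → 70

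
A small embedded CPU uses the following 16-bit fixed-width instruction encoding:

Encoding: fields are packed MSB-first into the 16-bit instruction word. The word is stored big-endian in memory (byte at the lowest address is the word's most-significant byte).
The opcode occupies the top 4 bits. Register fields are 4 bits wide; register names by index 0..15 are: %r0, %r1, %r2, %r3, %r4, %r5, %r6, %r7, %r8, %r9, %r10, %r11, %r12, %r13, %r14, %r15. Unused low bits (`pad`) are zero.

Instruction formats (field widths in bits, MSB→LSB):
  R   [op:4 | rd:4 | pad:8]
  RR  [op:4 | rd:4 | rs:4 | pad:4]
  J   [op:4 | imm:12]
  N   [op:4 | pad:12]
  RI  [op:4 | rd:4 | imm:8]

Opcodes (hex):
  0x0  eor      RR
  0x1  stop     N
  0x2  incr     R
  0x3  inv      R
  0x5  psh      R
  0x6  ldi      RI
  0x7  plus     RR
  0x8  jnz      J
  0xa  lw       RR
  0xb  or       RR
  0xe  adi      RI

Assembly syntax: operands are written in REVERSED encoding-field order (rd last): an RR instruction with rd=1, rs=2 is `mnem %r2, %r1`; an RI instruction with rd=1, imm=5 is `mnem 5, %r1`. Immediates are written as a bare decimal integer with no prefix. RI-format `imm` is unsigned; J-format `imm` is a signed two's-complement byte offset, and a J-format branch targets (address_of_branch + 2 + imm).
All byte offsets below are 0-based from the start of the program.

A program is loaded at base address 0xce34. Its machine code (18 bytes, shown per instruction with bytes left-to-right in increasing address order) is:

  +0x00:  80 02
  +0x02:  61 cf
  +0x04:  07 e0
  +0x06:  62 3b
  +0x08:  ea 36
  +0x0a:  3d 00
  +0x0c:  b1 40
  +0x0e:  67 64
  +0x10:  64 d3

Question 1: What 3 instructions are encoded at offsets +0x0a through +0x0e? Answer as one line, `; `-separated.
inv %r13; or %r4, %r1; ldi 100, %r7

off 0x0a: read 3d 00 as big → 0x3d00
  opcode bits[15:12]=0x3: inv/R
  [11:8] rd=13 = %r13
off 0x0c: read b1 40 as big → 0xb140
  opcode bits[15:12]=0xb: or/RR
  [11:8] rd=1 = %r1
  [7:4] rs=4 = %r4
off 0x0e: read 67 64 as big → 0x6764
  opcode bits[15:12]=0x6: ldi/RI
  [11:8] rd=7 = %r7
  [7:0] imm=100 = 100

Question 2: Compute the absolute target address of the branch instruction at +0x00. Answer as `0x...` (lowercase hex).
0xce38

@+00  big-endian(80 02) = 0x8002
  top 4b → 0x8 → jnz [J]
  imm@[11:0]=0x2 ⇒ 2
  target = base 0xce34 + off 0x00 + 2 + imm 2 = 0xce38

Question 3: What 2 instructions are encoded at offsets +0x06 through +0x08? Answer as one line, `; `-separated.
+0x06: 62 3b ⇒ word 0x623b (big)
  op=0x623b>>12=0x6 ⇒ ldi (RI)
  rd@[11:8]=0x2 ⇒ %r2
  imm@[7:0]=0x3b ⇒ 59
+0x08: ea 36 ⇒ word 0xea36 (big)
  op=0xea36>>12=0xe ⇒ adi (RI)
  rd@[11:8]=0xa ⇒ %r10
  imm@[7:0]=0x36 ⇒ 54

ldi 59, %r2; adi 54, %r10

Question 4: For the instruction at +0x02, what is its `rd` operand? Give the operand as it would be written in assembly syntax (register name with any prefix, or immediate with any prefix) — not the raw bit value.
%r1

[02] 61 cf → 0x61cf
  opcode bits[15:12]=0x6: ldi/RI
  rd@[11:8]=0x1 ⇒ %r1
  imm@[7:0]=0xcf ⇒ 207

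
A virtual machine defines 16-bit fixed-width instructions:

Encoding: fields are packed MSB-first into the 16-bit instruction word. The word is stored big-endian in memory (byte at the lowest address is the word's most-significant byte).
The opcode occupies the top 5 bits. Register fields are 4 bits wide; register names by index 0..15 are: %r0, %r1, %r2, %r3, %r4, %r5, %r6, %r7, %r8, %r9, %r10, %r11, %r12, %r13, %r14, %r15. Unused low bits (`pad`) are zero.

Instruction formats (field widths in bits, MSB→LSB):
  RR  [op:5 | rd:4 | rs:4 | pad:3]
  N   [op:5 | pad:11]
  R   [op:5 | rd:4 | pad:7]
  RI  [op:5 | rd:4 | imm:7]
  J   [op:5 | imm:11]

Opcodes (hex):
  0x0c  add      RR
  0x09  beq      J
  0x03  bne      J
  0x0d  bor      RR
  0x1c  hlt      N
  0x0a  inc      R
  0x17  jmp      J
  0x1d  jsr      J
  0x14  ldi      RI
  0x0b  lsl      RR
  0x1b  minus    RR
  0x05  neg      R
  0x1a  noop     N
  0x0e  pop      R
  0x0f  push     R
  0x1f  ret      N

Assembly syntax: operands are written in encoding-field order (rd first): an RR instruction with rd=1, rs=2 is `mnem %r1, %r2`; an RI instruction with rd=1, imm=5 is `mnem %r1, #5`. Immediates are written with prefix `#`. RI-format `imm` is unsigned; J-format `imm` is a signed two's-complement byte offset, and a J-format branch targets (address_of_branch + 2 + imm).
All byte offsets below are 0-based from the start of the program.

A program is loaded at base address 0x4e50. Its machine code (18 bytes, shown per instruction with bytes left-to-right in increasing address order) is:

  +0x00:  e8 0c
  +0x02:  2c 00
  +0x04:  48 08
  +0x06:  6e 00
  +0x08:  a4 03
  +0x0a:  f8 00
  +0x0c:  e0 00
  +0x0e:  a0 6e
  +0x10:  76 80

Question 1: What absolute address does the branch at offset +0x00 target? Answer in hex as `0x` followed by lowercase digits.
0x4e5e

+0x00: e8 0c ⇒ word 0xe80c (big)
  top 5b → 0x1d → jsr [J]
  imm: (w>>0)&0x7ff=0xc → #12
  target = base 0x4e50 + off 0x00 + 2 + imm 12 = 0x4e5e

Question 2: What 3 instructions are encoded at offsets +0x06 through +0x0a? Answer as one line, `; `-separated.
bor %r12, %r0; ldi %r8, #3; ret

+0x06: 6e 00 ⇒ word 0x6e00 (big)
  top 5b → 0xd → bor [RR]
  rd: (w>>7)&0xf=0xc → %r12
  rs: (w>>3)&0xf=0x0 → %r0
+0x08: a4 03 ⇒ word 0xa403 (big)
  top 5b → 0x14 → ldi [RI]
  rd: (w>>7)&0xf=0x8 → %r8
  imm: (w>>0)&0x7f=0x3 → #3
+0x0a: f8 00 ⇒ word 0xf800 (big)
  top 5b → 0x1f → ret [N]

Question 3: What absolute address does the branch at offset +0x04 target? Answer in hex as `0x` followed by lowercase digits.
+0x04: 48 08 ⇒ word 0x4808 (big)
  opcode bits[15:11]=0x9: beq/J
  imm@[10:0]=0x8 ⇒ #8
  target = base 0x4e50 + off 0x04 + 2 + imm 8 = 0x4e5e

0x4e5e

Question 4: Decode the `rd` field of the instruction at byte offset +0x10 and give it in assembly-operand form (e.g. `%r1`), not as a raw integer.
off 0x10: read 76 80 as big → 0x7680
  top 5b → 0xe → pop [R]
  rd@[10:7]=0xd ⇒ %r13

%r13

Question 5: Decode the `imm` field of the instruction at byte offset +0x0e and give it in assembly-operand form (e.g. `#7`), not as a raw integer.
#110

[0e] a0 6e → 0xa06e
  op=0xa06e>>11=0x14 ⇒ ldi (RI)
  rd@[10:7]=0x0 ⇒ %r0
  imm@[6:0]=0x6e ⇒ #110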